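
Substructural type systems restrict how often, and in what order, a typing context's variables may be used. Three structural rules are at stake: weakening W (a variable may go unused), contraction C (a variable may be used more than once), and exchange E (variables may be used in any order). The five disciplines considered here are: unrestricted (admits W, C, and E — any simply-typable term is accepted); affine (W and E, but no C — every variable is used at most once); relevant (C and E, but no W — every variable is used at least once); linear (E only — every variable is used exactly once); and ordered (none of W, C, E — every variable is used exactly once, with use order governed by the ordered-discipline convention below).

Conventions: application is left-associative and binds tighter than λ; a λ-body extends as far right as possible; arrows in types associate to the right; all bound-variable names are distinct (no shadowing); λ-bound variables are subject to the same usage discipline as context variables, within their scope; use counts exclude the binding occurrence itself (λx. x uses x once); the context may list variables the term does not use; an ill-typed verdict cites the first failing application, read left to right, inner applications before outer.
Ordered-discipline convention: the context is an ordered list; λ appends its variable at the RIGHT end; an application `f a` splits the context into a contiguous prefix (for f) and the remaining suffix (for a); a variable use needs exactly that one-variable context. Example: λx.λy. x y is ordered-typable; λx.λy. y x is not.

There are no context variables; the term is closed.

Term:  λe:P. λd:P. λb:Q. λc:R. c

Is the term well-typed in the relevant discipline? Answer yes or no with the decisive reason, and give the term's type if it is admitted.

no — e, d, b left unused
use counts: e (λ-bound): 0, d (λ-bound): 0, b (λ-bound): 0, c (λ-bound): 1
uses in reading order: c
typing: well-typed — term : P → P → Q → R → R
across the five disciplines: ordered ✗, linear ✗, affine ✓, relevant ✗, unrestricted ✓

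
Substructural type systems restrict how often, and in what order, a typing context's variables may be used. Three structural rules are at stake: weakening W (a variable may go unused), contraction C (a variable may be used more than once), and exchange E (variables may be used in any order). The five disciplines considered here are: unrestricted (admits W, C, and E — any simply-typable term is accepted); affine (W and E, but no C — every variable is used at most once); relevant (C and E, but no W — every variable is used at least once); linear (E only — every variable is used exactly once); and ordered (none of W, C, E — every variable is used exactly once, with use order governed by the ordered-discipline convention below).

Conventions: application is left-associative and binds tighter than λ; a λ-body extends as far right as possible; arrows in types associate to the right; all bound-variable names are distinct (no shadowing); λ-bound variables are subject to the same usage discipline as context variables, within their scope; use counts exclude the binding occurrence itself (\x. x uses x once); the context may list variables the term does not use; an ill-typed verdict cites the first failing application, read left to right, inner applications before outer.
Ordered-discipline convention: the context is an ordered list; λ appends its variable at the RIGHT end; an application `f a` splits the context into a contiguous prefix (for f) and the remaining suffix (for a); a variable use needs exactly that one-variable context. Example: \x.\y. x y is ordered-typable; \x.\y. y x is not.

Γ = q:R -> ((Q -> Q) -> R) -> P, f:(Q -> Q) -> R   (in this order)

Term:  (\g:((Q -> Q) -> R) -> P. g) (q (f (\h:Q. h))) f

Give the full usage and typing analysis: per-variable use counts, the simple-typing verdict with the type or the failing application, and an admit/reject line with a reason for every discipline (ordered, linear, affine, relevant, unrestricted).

variable uses: q ×1, f ×2, g (λ-bound) ×1, h (λ-bound) ×1
uses in reading order: g, q, f, h, f
typing: well-typed — term : P
ordered ✗ (uses contraction: f ×2)
linear ✗ (uses contraction: f ×2)
affine ✗ (uses contraction: f ×2)
relevant ✓ (none of q, f, g, h goes unused)
unrestricted ✓ (simply typable at P; W, C, E all held)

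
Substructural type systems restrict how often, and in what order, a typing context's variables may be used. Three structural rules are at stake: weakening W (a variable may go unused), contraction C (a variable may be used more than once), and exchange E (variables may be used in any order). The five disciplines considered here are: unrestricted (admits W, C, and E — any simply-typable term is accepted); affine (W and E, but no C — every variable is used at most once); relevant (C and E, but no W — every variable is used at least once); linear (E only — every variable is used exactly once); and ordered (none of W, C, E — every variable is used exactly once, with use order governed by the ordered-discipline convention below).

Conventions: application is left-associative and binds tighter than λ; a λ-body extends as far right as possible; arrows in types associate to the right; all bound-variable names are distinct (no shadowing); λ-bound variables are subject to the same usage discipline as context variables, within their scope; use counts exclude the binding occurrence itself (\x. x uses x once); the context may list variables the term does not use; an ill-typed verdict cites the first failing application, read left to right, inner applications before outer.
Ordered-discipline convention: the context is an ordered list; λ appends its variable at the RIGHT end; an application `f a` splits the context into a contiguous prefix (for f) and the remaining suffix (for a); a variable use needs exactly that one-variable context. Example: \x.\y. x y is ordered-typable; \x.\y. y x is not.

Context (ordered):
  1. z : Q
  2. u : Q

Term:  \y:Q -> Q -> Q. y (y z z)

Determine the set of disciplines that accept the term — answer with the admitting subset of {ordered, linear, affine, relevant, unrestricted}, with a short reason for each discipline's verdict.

admitted by: unrestricted
variable uses: z ×2, u ×0, y [bound] ×2
use order (left to right): y, y, z, z
typing: ✓ — (Q -> Q -> Q) -> Q -> Q
ordered: ✗ — needs contraction — z ×2, y ×2; needs weakening: u unused
linear: ✗ — needs contraction — z ×2, y ×2; needs weakening: u unused
affine: ✗ — needs contraction — z ×2, y ×2
relevant: ✗ — needs weakening: u unused
unrestricted: ✓ — type-checks ((Q -> Q -> Q) -> Q -> Q) and nothing is barred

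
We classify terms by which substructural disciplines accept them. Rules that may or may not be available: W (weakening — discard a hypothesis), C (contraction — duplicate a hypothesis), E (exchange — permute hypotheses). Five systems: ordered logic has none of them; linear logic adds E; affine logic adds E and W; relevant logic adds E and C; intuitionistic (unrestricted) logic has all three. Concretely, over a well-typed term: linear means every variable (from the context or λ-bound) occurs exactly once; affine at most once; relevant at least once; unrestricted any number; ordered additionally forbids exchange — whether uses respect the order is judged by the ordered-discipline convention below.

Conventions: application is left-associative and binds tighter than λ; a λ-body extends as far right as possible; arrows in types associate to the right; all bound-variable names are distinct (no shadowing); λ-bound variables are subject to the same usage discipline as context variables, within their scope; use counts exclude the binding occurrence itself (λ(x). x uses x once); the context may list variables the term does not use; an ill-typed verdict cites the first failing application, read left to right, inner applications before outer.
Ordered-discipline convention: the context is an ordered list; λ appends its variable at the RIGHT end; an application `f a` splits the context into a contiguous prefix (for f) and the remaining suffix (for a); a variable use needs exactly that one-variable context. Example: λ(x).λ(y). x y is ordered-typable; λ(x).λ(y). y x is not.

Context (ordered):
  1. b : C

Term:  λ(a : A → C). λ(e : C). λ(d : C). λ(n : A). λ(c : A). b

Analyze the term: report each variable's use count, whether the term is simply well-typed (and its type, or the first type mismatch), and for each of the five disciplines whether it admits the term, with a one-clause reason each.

counts: b: 1×, a (bound): 0×, e (bound): 0×, d (bound): 0×, n (bound): 0×, c (bound): 0×
use order (left to right): b
typing: well-typed at (A → C) → C → C → A → A → C
ordered: ✗ — needs weakening: a, e, d, n, c unused
linear: ✗ — needs weakening: a, e, d, n, c unused
affine: ✓ — at most one use each (b, a, e, d, n, c)
relevant: ✗ — needs weakening: a, e, d, n, c unused
unrestricted: ✓ — simply typable at (A → C) → C → C → A → A → C; W, C, E all held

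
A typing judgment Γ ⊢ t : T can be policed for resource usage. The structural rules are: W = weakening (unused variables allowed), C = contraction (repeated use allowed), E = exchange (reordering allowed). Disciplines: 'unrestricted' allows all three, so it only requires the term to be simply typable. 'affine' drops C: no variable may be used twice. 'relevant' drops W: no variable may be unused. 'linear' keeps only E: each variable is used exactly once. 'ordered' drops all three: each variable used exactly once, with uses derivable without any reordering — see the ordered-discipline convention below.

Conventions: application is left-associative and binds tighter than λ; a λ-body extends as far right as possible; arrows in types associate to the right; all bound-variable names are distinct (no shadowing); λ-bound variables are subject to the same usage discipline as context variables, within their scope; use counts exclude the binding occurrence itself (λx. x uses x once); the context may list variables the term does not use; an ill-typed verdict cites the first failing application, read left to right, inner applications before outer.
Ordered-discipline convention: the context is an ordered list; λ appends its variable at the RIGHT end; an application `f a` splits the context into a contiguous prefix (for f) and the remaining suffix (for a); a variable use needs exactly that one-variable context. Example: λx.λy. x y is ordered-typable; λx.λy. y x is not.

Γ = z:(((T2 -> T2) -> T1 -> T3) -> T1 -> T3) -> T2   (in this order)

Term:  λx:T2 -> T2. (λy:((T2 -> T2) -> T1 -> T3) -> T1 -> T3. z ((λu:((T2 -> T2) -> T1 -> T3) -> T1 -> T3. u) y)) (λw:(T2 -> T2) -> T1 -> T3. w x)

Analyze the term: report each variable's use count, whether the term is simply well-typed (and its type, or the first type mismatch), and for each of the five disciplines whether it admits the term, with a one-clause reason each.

usage: z ×1; x (bound) ×1; y (bound) ×1; u (bound) ×1; w (bound) ×1
uses in reading order: z, u, y, w, x
typing: well-typed at (T2 -> T2) -> T2
ordered: ✗ — use order z, u, y, w, x needs exchange
linear: ✓ — single use per variable (z, x, y, u, w)
affine: ✓ — no duplicate uses among z, x, y, u, w
relevant: ✓ — at least one use each (z, x, y, u, w)
unrestricted: ✓ — type-checks ((T2 -> T2) -> T2) and nothing is barred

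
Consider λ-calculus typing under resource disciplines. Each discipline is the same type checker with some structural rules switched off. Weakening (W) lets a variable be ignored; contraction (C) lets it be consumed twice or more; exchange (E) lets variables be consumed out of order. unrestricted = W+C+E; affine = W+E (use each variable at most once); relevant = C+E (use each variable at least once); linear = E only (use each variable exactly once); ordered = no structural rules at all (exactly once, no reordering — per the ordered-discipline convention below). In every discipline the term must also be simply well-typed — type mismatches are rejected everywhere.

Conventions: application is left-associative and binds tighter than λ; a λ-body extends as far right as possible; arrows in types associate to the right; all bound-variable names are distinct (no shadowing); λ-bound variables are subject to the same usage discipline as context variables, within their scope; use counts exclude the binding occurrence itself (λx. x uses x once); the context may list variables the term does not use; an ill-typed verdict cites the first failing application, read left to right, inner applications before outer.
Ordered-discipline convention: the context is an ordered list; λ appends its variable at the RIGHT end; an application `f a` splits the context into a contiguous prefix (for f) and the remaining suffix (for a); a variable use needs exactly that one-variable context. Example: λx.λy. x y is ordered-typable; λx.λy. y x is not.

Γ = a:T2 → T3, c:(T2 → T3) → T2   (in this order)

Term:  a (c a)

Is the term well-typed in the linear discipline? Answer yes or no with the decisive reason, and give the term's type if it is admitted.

no — a ×2 used more than once (contraction)
use counts: a: 2, c: 1
use order (left to right): a, c, a
typing: the term checks, with type T3
summary: ordered ✗; linear ✗; affine ✗; relevant ✓; unrestricted ✓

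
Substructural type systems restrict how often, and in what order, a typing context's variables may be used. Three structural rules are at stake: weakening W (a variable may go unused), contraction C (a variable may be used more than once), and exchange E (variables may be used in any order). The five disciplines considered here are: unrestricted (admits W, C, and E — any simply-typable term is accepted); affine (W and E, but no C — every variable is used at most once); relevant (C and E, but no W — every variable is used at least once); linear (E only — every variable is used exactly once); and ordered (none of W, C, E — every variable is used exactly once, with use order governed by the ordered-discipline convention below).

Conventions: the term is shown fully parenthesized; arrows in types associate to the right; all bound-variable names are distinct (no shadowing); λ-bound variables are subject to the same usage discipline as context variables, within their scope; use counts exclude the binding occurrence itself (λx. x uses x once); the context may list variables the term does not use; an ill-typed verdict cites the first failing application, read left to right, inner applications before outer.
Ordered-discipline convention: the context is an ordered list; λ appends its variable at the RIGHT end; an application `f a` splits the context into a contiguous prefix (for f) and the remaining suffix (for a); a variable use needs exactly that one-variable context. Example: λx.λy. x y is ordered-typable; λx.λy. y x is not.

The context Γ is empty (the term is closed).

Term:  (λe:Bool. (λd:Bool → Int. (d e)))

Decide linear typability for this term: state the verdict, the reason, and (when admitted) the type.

yes — e, d: one use apiece; term : Bool → (Bool → Int) → Int
counts: e (λ-bound): 1, d (λ-bound): 1
use order (left to right): d, e
typing: the term checks, with type Bool → (Bool → Int) → Int
per-discipline verdicts: ordered ✗; linear ✓; affine ✓; relevant ✓; unrestricted ✓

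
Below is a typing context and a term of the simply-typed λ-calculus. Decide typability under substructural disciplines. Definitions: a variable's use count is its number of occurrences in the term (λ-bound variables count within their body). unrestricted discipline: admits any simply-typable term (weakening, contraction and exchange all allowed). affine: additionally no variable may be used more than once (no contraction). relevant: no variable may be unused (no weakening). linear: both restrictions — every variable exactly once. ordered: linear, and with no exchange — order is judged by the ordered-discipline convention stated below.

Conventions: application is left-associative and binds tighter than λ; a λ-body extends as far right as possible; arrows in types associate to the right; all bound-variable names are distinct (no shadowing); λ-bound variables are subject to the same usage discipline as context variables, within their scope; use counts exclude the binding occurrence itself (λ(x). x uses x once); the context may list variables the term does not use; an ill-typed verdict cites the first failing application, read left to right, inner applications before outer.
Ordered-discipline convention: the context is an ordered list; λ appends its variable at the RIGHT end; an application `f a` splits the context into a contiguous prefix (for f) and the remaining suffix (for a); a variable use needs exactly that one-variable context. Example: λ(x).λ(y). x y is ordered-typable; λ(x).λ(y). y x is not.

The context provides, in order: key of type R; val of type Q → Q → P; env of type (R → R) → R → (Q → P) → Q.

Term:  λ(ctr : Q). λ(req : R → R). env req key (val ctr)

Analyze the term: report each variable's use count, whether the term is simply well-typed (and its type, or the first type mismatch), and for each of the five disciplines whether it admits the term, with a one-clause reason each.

use counts: key: 1×, val: 1×, env: 1×, ctr (bound): 1×, req (bound): 1×
use order (left to right): env, req, key, val, ctr
typing: the term checks, with type Q → (R → R) → Q
ordered ✗ (needs exchange: uses follow env, req, key, val, ctr)
linear ✓ (single use per variable (key, val, env, ctr, req))
affine ✓ (at most one use each (key, val, env, ctr, req))
relevant ✓ (at least one use each (key, val, env, ctr, req))
unrestricted ✓ (well-typed at Q → (R → R) → Q; no restrictions here)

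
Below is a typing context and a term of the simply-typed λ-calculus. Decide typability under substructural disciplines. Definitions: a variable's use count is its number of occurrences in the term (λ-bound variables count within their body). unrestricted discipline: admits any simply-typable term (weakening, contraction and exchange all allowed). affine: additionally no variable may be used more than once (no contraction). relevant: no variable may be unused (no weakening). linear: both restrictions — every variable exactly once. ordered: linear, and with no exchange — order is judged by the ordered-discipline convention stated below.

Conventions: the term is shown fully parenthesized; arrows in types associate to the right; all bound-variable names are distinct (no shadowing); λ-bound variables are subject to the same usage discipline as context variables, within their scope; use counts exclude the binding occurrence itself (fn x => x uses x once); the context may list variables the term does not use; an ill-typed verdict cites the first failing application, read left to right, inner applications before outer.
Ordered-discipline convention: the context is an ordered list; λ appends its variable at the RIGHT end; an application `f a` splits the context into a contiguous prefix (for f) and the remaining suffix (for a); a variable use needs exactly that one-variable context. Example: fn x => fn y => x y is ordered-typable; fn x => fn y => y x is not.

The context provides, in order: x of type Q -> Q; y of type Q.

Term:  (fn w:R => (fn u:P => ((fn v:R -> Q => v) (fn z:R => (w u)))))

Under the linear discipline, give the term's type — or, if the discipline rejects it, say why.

not well-typed under linear — the type mismatch rejects it
variable uses: x=0, y=0, w (λ-bound)=1, u (λ-bound)=1, v (λ-bound)=1, z (λ-bound)=0
uses in reading order: v, w, u
typing: ill-typed: non-function type R applied to an argument
across the five disciplines: ordered ✗ | linear ✗ | affine ✗ | relevant ✗ | unrestricted ✗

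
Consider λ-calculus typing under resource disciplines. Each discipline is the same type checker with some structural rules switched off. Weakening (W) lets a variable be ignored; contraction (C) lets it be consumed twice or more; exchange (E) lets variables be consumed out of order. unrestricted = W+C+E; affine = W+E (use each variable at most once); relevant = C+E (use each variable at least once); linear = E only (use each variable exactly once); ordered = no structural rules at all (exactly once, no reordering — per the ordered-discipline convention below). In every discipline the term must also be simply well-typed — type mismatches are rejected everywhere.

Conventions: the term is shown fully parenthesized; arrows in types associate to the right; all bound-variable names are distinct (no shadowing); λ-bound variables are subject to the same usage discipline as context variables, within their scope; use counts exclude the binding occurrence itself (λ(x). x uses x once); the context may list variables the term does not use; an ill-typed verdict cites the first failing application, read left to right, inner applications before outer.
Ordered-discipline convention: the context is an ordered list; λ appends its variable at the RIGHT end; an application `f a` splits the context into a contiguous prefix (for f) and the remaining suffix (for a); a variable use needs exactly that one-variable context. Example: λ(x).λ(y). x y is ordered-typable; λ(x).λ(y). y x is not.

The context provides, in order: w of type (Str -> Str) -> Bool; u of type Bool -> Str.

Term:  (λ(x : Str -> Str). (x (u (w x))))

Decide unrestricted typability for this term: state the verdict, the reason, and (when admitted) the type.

yes — well-typed at (Str -> Str) -> Str; no restrictions here; term : (Str -> Str) -> Str
use counts: w: 1; u: 1; x [bound]: 2
uses in reading order: x, u, w, x
typing: well-typed at (Str -> Str) -> Str
all disciplines: ordered ✗ · linear ✗ · affine ✗ · relevant ✓ · unrestricted ✓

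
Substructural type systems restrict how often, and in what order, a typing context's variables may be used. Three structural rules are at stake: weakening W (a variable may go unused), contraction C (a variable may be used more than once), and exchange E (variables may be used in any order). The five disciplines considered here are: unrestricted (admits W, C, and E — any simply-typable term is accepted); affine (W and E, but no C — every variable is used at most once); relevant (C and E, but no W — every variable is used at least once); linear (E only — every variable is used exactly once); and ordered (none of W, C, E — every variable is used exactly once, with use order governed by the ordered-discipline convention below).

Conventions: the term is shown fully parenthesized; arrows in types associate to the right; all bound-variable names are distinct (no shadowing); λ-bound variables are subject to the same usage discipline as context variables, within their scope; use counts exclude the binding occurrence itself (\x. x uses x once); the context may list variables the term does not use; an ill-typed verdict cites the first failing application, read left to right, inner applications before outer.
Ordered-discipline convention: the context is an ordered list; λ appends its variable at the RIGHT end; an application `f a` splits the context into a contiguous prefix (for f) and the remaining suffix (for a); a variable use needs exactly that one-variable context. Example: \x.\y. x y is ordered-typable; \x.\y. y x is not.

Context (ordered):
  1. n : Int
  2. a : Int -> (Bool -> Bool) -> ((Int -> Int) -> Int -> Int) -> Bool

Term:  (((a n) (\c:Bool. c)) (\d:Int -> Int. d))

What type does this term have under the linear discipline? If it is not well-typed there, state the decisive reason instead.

term : Bool
variable uses: n=1, a=1, c [bound]=1, d [bound]=1
order of uses: a, n, c, d
typing: the term checks, with type Bool
summary: ordered ✗; linear ✓; affine ✓; relevant ✓; unrestricted ✓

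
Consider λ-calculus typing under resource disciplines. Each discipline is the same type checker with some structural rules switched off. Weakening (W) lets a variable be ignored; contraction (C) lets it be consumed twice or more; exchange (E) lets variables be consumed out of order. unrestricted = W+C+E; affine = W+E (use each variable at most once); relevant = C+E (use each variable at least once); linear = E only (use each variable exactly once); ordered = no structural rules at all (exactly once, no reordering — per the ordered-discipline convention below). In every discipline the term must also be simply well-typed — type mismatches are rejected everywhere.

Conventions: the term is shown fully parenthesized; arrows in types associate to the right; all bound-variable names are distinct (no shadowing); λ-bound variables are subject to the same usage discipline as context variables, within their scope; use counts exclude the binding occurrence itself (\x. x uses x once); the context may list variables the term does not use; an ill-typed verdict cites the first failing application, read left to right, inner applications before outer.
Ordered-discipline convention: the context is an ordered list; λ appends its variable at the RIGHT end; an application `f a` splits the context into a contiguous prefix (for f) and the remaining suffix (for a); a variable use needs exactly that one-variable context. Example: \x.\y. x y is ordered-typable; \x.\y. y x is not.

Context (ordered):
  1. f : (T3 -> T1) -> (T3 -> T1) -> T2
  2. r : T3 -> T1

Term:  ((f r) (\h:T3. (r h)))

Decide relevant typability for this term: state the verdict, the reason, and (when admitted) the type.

yes — every one of f, r, h appears; term : T2
counts: f ×1; r ×2; h (bound) ×1
use order (left to right): f, r, r, h
typing: ✓ — T2
across the five disciplines: ordered ✗, linear ✗, affine ✗, relevant ✓, unrestricted ✓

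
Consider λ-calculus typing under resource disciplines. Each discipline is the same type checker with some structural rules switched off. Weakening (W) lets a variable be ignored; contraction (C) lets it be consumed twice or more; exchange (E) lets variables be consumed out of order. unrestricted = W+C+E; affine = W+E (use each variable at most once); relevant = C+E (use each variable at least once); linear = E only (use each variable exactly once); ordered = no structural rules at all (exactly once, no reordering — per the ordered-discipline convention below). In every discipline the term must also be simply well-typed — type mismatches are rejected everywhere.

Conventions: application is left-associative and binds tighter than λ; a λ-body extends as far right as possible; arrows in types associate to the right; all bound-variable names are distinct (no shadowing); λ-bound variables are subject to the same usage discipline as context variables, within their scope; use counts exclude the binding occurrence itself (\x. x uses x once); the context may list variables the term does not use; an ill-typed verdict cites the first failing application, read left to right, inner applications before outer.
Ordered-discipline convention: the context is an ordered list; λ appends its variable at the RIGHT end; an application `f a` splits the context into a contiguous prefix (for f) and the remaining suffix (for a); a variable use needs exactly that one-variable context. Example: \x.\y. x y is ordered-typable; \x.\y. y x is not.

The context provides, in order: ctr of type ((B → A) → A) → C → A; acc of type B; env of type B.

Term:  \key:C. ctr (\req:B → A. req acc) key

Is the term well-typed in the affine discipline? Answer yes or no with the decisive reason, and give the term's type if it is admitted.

yes — at most one use each (ctr, acc, env, key, req); term : C → A
usage: ctr: 1, acc: 1, env: 0, key (λ-bound): 1, req (λ-bound): 1
left-to-right use order: ctr, req, acc, key
typing: the term checks, with type C → A
all disciplines: ordered ✗, linear ✗, affine ✓, relevant ✗, unrestricted ✓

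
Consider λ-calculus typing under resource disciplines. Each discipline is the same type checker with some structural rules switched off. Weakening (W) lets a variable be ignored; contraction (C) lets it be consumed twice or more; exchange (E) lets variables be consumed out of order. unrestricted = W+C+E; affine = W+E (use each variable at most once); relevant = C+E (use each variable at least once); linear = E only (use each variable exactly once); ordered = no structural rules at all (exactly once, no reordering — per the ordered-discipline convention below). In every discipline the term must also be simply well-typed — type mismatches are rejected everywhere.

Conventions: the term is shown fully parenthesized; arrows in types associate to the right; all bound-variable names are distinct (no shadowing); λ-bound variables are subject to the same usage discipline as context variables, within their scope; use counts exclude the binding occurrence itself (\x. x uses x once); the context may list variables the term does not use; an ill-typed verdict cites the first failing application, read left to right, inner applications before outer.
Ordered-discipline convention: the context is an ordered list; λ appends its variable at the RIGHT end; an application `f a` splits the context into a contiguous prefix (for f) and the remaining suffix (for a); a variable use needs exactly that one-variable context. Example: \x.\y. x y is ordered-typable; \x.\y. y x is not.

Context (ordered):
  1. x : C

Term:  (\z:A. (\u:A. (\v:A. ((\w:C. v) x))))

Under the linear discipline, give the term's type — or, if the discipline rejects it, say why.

not well-typed under linear — needs weakening: z, u, w unused
use counts: x: 1×, z (λ-bound): 0×, u (λ-bound): 0×, v (λ-bound): 1×, w (λ-bound): 0×
left-to-right use order: v, x
typing: well-typed — term : A -> A -> A -> A
per-discipline verdicts: ordered ✗ · linear ✗ · affine ✓ · relevant ✗ · unrestricted ✓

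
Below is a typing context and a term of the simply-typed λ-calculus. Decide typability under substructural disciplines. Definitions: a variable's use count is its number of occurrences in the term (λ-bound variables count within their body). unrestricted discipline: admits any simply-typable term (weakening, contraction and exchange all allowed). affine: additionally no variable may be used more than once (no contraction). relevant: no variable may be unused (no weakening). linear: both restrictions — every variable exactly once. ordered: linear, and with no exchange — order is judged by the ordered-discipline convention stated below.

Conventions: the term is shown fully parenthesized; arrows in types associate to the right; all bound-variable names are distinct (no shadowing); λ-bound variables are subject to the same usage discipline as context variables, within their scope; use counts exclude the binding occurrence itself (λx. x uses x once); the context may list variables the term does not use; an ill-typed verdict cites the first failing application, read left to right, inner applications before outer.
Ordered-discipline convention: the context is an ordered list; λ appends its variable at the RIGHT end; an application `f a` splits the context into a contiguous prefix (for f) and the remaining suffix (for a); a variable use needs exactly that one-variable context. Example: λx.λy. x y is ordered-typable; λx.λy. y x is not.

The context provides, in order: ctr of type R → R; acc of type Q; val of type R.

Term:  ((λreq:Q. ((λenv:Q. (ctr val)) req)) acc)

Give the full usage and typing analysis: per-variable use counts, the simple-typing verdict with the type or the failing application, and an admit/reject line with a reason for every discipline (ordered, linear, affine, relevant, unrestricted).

use counts: ctr: 1×, acc: 1×, val: 1×, req (λ-bound): 1×, env (λ-bound): 0×
use order (left to right): ctr, val, req, acc
typing: ✓ — R
ordered ✗ (unused: env — weakening required)
linear ✗ (unused: env — weakening required)
affine ✓ (at most one use each (ctr, acc, val, req, env))
relevant ✗ (unused: env — weakening required)
unrestricted ✓ (well-typed at R; no restrictions here)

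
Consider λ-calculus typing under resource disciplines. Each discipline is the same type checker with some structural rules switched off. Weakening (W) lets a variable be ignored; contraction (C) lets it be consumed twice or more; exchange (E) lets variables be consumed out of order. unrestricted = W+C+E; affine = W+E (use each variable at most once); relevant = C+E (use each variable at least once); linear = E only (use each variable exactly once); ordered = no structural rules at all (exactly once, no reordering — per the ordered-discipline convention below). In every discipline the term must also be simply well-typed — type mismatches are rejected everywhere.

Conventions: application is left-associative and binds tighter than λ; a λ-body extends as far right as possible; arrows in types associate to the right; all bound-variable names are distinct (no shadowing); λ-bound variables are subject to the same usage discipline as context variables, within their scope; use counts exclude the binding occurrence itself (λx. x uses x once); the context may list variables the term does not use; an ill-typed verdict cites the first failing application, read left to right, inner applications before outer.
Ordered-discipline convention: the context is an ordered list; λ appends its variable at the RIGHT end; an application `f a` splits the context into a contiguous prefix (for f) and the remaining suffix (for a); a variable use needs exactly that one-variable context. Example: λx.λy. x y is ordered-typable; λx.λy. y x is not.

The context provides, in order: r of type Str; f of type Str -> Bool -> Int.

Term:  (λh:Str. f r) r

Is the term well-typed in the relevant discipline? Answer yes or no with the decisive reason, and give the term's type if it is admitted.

no — h left unused
use counts: r: 2×, f: 1×, h [bound]: 0×
uses in reading order: f, r, r
typing: the term checks, with type Bool -> Int
summary: ordered ✗ | linear ✗ | affine ✗ | relevant ✗ | unrestricted ✓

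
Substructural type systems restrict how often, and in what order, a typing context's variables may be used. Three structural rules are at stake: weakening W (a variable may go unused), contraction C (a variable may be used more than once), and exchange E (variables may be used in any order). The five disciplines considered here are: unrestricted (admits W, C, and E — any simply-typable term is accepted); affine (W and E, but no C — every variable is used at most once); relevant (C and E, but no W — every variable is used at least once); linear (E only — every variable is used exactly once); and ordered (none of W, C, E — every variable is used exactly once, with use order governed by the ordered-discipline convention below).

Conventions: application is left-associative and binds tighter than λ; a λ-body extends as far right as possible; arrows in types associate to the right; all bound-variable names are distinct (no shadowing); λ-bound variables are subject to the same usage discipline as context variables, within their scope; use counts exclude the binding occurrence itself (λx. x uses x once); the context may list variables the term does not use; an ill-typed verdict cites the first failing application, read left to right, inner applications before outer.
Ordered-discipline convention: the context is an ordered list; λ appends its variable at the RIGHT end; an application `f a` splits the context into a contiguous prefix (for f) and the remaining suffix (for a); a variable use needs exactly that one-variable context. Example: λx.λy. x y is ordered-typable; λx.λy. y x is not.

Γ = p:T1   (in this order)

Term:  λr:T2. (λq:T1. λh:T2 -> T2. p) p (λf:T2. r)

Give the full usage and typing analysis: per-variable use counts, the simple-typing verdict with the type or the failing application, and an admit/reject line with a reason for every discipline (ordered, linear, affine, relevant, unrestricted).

use counts: p=2, r (λ-bound)=1, q (λ-bound)=0, h (λ-bound)=0, f (λ-bound)=0
use order (left to right): p, p, r
typing: well-typed at T2 -> T1
ordered ✗ (uses contraction: p ×2; needs weakening: q, h, f unused)
linear ✗ (uses contraction: p ×2; needs weakening: q, h, f unused)
affine ✗ (uses contraction: p ×2)
relevant ✗ (needs weakening: q, h, f unused)
unrestricted ✓ (simply typable at T2 -> T1; W, C, E all held)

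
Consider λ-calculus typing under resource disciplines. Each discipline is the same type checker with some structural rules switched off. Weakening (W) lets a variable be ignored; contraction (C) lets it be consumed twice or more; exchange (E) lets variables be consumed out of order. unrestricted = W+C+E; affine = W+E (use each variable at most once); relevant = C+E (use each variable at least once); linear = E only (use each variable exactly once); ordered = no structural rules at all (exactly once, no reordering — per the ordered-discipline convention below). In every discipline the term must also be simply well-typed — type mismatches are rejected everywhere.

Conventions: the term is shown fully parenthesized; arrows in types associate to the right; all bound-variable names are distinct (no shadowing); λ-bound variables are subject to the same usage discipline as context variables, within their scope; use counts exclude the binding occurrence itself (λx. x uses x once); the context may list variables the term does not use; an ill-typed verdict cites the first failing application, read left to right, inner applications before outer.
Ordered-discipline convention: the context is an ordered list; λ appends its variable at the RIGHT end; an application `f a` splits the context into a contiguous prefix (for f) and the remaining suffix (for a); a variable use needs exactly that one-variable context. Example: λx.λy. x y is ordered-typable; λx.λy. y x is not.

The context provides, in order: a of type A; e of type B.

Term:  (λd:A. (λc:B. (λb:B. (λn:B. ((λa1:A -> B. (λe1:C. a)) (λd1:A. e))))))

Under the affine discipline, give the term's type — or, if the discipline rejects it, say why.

term : A -> B -> B -> B -> C -> A
use counts: a: 1, e: 1, d [bound]: 0, c [bound]: 0, b [bound]: 0, n [bound]: 0, a1 [bound]: 0, e1 [bound]: 0, d1 [bound]: 0
order of uses: a, e
typing: ✓ — A -> B -> B -> B -> C -> A
summary: ordered ✗, linear ✗, affine ✓, relevant ✗, unrestricted ✓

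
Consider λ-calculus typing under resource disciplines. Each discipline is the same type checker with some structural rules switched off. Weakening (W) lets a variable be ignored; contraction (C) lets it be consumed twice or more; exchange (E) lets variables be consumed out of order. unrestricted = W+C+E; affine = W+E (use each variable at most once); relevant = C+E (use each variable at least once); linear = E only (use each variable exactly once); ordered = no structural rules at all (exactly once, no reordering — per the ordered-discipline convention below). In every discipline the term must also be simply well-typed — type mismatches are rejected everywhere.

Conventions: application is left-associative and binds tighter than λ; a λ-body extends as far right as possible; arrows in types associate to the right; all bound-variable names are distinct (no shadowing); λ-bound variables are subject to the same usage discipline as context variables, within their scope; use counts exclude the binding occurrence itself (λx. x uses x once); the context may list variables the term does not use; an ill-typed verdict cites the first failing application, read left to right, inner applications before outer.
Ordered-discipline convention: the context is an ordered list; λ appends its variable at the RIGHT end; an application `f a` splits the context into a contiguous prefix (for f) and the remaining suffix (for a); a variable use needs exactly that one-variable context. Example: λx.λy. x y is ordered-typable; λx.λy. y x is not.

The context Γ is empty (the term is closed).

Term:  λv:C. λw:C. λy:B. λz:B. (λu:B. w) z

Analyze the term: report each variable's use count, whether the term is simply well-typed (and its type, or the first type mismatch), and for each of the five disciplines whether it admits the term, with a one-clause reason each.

use counts: v (bound)=0, w (bound)=1, y (bound)=0, z (bound)=1, u (bound)=0
order of uses: w, z
typing: well-typed — term : C -> C -> B -> B -> C
ordered: ✗ — needs weakening: v, y, u unused
linear: ✗ — needs weakening: v, y, u unused
affine: ✓ — none of v, w, y, z, u used more than once
relevant: ✗ — needs weakening: v, y, u unused
unrestricted: ✓ — typability at C -> C -> B -> B -> C is all that's needed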